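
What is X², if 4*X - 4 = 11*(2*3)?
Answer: 1225/4 ≈ 306.25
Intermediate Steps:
X = 35/2 (X = 1 + (11*(2*3))/4 = 1 + (11*6)/4 = 1 + (¼)*66 = 1 + 33/2 = 35/2 ≈ 17.500)
X² = (35/2)² = 1225/4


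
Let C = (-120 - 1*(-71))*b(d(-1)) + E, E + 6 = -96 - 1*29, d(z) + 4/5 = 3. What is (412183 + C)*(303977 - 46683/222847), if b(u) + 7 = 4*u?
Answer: 139532789624993684/1114235 ≈ 1.2523e+11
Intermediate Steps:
d(z) = 11/5 (d(z) = -⅘ + 3 = 11/5)
E = -131 (E = -6 + (-96 - 1*29) = -6 + (-96 - 29) = -6 - 125 = -131)
b(u) = -7 + 4*u
C = -1096/5 (C = (-120 - 1*(-71))*(-7 + 4*(11/5)) - 131 = (-120 + 71)*(-7 + 44/5) - 131 = -49*9/5 - 131 = -441/5 - 131 = -1096/5 ≈ -219.20)
(412183 + C)*(303977 - 46683/222847) = (412183 - 1096/5)*(303977 - 46683/222847) = 2059819*(303977 - 46683*1/222847)/5 = 2059819*(303977 - 46683/222847)/5 = (2059819/5)*(67740315836/222847) = 139532789624993684/1114235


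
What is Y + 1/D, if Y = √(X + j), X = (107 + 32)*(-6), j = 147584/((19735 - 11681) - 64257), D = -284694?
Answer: -1/284694 + I*√53932956242/8029 ≈ -3.5125e-6 + 28.924*I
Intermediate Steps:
j = -147584/56203 (j = 147584/(8054 - 64257) = 147584/(-56203) = 147584*(-1/56203) = -147584/56203 ≈ -2.6259)
X = -834 (X = 139*(-6) = -834)
Y = I*√53932956242/8029 (Y = √(-834 - 147584/56203) = √(-47020886/56203) = I*√53932956242/8029 ≈ 28.924*I)
Y + 1/D = I*√53932956242/8029 + 1/(-284694) = I*√53932956242/8029 - 1/284694 = -1/284694 + I*√53932956242/8029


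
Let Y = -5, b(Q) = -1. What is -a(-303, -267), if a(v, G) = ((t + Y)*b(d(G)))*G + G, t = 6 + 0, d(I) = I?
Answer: 0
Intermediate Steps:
t = 6
a(v, G) = 0 (a(v, G) = ((6 - 5)*(-1))*G + G = (1*(-1))*G + G = -G + G = 0)
-a(-303, -267) = -1*0 = 0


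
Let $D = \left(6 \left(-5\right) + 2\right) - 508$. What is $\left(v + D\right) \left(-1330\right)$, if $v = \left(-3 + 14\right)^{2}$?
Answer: $551950$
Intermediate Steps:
$v = 121$ ($v = 11^{2} = 121$)
$D = -536$ ($D = \left(-30 + 2\right) - 508 = -28 - 508 = -536$)
$\left(v + D\right) \left(-1330\right) = \left(121 - 536\right) \left(-1330\right) = \left(-415\right) \left(-1330\right) = 551950$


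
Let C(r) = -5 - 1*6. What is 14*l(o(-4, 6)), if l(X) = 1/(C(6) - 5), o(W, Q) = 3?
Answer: -7/8 ≈ -0.87500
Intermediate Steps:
C(r) = -11 (C(r) = -5 - 6 = -11)
l(X) = -1/16 (l(X) = 1/(-11 - 5) = 1/(-16) = -1/16)
14*l(o(-4, 6)) = 14*(-1/16) = -7/8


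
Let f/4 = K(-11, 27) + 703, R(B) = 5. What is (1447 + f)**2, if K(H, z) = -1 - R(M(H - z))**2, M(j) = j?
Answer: 17264025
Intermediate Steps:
K(H, z) = -26 (K(H, z) = -1 - 1*5**2 = -1 - 1*25 = -1 - 25 = -26)
f = 2708 (f = 4*(-26 + 703) = 4*677 = 2708)
(1447 + f)**2 = (1447 + 2708)**2 = 4155**2 = 17264025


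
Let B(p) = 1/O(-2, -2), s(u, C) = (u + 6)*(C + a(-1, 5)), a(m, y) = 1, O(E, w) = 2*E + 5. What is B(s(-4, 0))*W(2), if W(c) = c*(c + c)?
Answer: 8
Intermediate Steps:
O(E, w) = 5 + 2*E
s(u, C) = (1 + C)*(6 + u) (s(u, C) = (u + 6)*(C + 1) = (6 + u)*(1 + C) = (1 + C)*(6 + u))
B(p) = 1 (B(p) = 1/(5 + 2*(-2)) = 1/(5 - 4) = 1/1 = 1)
W(c) = 2*c**2 (W(c) = c*(2*c) = 2*c**2)
B(s(-4, 0))*W(2) = 1*(2*2**2) = 1*(2*4) = 1*8 = 8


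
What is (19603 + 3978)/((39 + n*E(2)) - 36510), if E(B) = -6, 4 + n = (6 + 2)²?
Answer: -23581/36831 ≈ -0.64025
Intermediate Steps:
n = 60 (n = -4 + (6 + 2)² = -4 + 8² = -4 + 64 = 60)
(19603 + 3978)/((39 + n*E(2)) - 36510) = (19603 + 3978)/((39 + 60*(-6)) - 36510) = 23581/((39 - 360) - 36510) = 23581/(-321 - 36510) = 23581/(-36831) = 23581*(-1/36831) = -23581/36831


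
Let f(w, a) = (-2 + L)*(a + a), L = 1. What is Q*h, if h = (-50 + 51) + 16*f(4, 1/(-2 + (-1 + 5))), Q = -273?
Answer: 4095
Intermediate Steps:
f(w, a) = -2*a (f(w, a) = (-2 + 1)*(a + a) = -2*a)
h = -15 (h = (-50 + 51) + 16*(-2/(-2 + (-1 + 5))) = 1 + 16*(-2/(-2 + 4)) = 1 + 16*(-2/2) = 1 + 16*(-2*½) = 1 + 16*(-1) = 1 - 16 = -15)
Q*h = -273*(-15) = 4095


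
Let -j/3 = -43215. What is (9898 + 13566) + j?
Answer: 153109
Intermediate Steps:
j = 129645 (j = -3*(-43215) = 129645)
(9898 + 13566) + j = (9898 + 13566) + 129645 = 23464 + 129645 = 153109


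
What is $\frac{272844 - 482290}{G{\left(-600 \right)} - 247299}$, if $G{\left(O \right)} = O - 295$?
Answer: $\frac{104723}{124097} \approx 0.84388$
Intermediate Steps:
$G{\left(O \right)} = -295 + O$
$\frac{272844 - 482290}{G{\left(-600 \right)} - 247299} = \frac{272844 - 482290}{\left(-295 - 600\right) - 247299} = - \frac{209446}{-895 - 247299} = - \frac{209446}{-248194} = \left(-209446\right) \left(- \frac{1}{248194}\right) = \frac{104723}{124097}$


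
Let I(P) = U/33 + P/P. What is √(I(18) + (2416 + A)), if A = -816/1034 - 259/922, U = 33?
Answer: √549170229906122/476674 ≈ 49.162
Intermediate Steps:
A = -510079/476674 (A = -816*1/1034 - 259*1/922 = -408/517 - 259/922 = -510079/476674 ≈ -1.0701)
I(P) = 2 (I(P) = 33/33 + P/P = 33*(1/33) + 1 = 1 + 1 = 2)
√(I(18) + (2416 + A)) = √(2 + (2416 - 510079/476674)) = √(2 + 1151134305/476674) = √(1152087653/476674) = √549170229906122/476674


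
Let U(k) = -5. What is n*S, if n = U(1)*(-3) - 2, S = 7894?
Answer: 102622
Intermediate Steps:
n = 13 (n = -5*(-3) - 2 = 15 - 2 = 13)
n*S = 13*7894 = 102622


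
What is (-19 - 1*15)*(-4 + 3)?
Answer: 34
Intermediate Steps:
(-19 - 1*15)*(-4 + 3) = (-19 - 15)*(-1) = -34*(-1) = 34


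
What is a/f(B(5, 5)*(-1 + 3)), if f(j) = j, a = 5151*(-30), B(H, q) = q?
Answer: -15453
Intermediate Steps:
a = -154530
a/f(B(5, 5)*(-1 + 3)) = -154530*1/(5*(-1 + 3)) = -154530/(5*2) = -154530/10 = -154530*1/10 = -15453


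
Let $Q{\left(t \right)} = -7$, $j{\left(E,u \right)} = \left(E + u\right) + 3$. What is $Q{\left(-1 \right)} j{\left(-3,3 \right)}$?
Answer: $-21$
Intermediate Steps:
$j{\left(E,u \right)} = 3 + E + u$
$Q{\left(-1 \right)} j{\left(-3,3 \right)} = - 7 \left(3 - 3 + 3\right) = \left(-7\right) 3 = -21$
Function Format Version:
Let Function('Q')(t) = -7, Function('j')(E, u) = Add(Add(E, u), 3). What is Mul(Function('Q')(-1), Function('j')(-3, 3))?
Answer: -21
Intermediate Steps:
Function('j')(E, u) = Add(3, E, u)
Mul(Function('Q')(-1), Function('j')(-3, 3)) = Mul(-7, Add(3, -3, 3)) = Mul(-7, 3) = -21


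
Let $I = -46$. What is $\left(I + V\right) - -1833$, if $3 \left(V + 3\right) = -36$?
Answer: $1772$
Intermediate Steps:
$V = -15$ ($V = -3 + \frac{1}{3} \left(-36\right) = -3 - 12 = -15$)
$\left(I + V\right) - -1833 = \left(-46 - 15\right) - -1833 = -61 + 1833 = 1772$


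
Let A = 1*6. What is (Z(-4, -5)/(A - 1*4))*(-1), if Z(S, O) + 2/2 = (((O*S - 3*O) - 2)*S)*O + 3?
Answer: -331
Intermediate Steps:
A = 6
Z(S, O) = 2 + O*S*(-2 - 3*O + O*S) (Z(S, O) = -1 + ((((O*S - 3*O) - 2)*S)*O + 3) = -1 + ((((-3*O + O*S) - 2)*S)*O + 3) = -1 + (((-2 - 3*O + O*S)*S)*O + 3) = -1 + ((S*(-2 - 3*O + O*S))*O + 3) = -1 + (O*S*(-2 - 3*O + O*S) + 3) = -1 + (3 + O*S*(-2 - 3*O + O*S)) = 2 + O*S*(-2 - 3*O + O*S))
(Z(-4, -5)/(A - 1*4))*(-1) = ((2 + (-5)²*(-4)² - 3*(-4)*(-5)² - 2*(-5)*(-4))/(6 - 1*4))*(-1) = ((2 + 25*16 - 3*(-4)*25 - 40)/(6 - 4))*(-1) = ((2 + 400 + 300 - 40)/2)*(-1) = ((½)*662)*(-1) = 331*(-1) = -331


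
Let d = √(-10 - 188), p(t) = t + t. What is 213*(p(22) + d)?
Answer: 9372 + 639*I*√22 ≈ 9372.0 + 2997.2*I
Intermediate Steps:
p(t) = 2*t
d = 3*I*√22 (d = √(-198) = 3*I*√22 ≈ 14.071*I)
213*(p(22) + d) = 213*(2*22 + 3*I*√22) = 213*(44 + 3*I*√22) = 9372 + 639*I*√22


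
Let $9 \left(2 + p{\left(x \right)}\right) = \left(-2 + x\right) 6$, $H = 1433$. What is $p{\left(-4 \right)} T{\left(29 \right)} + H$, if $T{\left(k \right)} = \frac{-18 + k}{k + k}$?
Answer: $\frac{41524}{29} \approx 1431.9$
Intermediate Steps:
$p{\left(x \right)} = - \frac{10}{3} + \frac{2 x}{3}$ ($p{\left(x \right)} = -2 + \frac{\left(-2 + x\right) 6}{9} = -2 + \frac{-12 + 6 x}{9} = -2 + \left(- \frac{4}{3} + \frac{2 x}{3}\right) = - \frac{10}{3} + \frac{2 x}{3}$)
$T{\left(k \right)} = \frac{-18 + k}{2 k}$
$p{\left(-4 \right)} T{\left(29 \right)} + H = \left(- \frac{10}{3} + \frac{2}{3} \left(-4\right)\right) \frac{-18 + 29}{2 \cdot 29} + 1433 = \left(- \frac{10}{3} - \frac{8}{3}\right) \frac{1}{2} \cdot \frac{1}{29} \cdot 11 + 1433 = \left(-6\right) \frac{11}{58} + 1433 = - \frac{33}{29} + 1433 = \frac{41524}{29}$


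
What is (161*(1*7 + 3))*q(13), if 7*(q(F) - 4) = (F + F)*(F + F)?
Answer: 161920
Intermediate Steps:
q(F) = 4 + 4*F**2/7 (q(F) = 4 + ((F + F)*(F + F))/7 = 4 + ((2*F)*(2*F))/7 = 4 + (4*F**2)/7 = 4 + 4*F**2/7)
(161*(1*7 + 3))*q(13) = (161*(1*7 + 3))*(4 + (4/7)*13**2) = (161*(7 + 3))*(4 + (4/7)*169) = (161*10)*(4 + 676/7) = 1610*(704/7) = 161920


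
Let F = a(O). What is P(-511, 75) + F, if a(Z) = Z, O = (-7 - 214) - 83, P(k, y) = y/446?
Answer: -135509/446 ≈ -303.83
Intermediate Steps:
P(k, y) = y/446 (P(k, y) = y*(1/446) = y/446)
O = -304 (O = -221 - 83 = -304)
F = -304
P(-511, 75) + F = (1/446)*75 - 304 = 75/446 - 304 = -135509/446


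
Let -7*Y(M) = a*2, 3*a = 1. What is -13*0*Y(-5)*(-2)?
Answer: 0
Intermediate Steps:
a = ⅓ (a = (⅓)*1 = ⅓ ≈ 0.33333)
Y(M) = -2/21
-13*0*Y(-5)*(-2) = -13*0*(-2/21)*(-2) = -0*(-2) = -13*0 = 0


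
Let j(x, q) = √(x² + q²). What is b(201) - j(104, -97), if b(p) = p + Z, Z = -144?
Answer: 57 - 5*√809 ≈ -85.215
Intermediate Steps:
b(p) = -144 + p (b(p) = p - 144 = -144 + p)
j(x, q) = √(q² + x²)
b(201) - j(104, -97) = (-144 + 201) - √((-97)² + 104²) = 57 - √(9409 + 10816) = 57 - √20225 = 57 - 5*√809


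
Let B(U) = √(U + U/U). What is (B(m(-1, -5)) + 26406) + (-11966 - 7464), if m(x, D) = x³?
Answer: 6976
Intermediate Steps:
B(U) = √(1 + U) (B(U) = √(U + 1) = √(1 + U))
(B(m(-1, -5)) + 26406) + (-11966 - 7464) = (√(1 + (-1)³) + 26406) + (-11966 - 7464) = (√(1 - 1) + 26406) - 19430 = (√0 + 26406) - 19430 = (0 + 26406) - 19430 = 26406 - 19430 = 6976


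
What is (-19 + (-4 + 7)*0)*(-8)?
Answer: 152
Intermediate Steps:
(-19 + (-4 + 7)*0)*(-8) = (-19 + 3*0)*(-8) = (-19 + 0)*(-8) = -19*(-8) = 152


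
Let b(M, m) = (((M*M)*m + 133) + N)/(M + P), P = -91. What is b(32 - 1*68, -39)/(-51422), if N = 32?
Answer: -7197/932942 ≈ -0.0077143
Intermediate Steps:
b(M, m) = (165 + m*M²)/(-91 + M) (b(M, m) = (((M*M)*m + 133) + 32)/(M - 91) = ((M²*m + 133) + 32)/(-91 + M) = ((m*M² + 133) + 32)/(-91 + M) = ((133 + m*M²) + 32)/(-91 + M) = (165 + m*M²)/(-91 + M))
b(32 - 1*68, -39)/(-51422) = ((165 - 39*(32 - 1*68)²)/(-91 + (32 - 1*68)))/(-51422) = ((165 - 39*(32 - 68)²)/(-91 + (32 - 68)))*(-1/51422) = ((165 - 39*(-36)²)/(-91 - 36))*(-1/51422) = ((165 - 39*1296)/(-127))*(-1/51422) = -(165 - 50544)/127*(-1/51422) = -1/127*(-50379)*(-1/51422) = (50379/127)*(-1/51422) = -7197/932942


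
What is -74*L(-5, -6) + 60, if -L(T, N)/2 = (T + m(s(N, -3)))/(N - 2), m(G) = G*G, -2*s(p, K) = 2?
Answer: 134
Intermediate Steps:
s(p, K) = -1 (s(p, K) = -½*2 = -1)
m(G) = G²
L(T, N) = -2*(1 + T)/(-2 + N) (L(T, N) = -2*(T + (-1)²)/(N - 2) = -2*(T + 1)/(-2 + N) = -2*(1 + T)/(-2 + N))
-74*L(-5, -6) + 60 = -148*(-1 - 1*(-5))/(-2 - 6) + 60 = -148*(-1 + 5)/(-8) + 60 = -148*(-1)*4/8 + 60 = -74*(-1) + 60 = 74 + 60 = 134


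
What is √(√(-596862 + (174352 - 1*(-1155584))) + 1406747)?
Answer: √(1406747 + √733074) ≈ 1186.4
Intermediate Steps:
√(√(-596862 + (174352 - 1*(-1155584))) + 1406747) = √(√(-596862 + (174352 + 1155584)) + 1406747) = √(√(-596862 + 1329936) + 1406747) = √(√733074 + 1406747) = √(1406747 + √733074)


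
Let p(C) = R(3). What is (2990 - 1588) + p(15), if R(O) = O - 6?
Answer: 1399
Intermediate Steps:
R(O) = -6 + O
p(C) = -3 (p(C) = -6 + 3 = -3)
(2990 - 1588) + p(15) = (2990 - 1588) - 3 = 1402 - 3 = 1399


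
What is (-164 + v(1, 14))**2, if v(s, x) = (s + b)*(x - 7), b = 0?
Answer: 24649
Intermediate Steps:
v(s, x) = s*(-7 + x) (v(s, x) = (s + 0)*(x - 7) = s*(-7 + x))
(-164 + v(1, 14))**2 = (-164 + 1*(-7 + 14))**2 = (-164 + 1*7)**2 = (-164 + 7)**2 = (-157)**2 = 24649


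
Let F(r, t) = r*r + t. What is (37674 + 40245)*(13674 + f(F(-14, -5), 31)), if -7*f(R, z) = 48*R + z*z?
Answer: 952715613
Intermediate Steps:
F(r, t) = t + r² (F(r, t) = r² + t = t + r²)
f(R, z) = -48*R/7 - z²/7 (f(R, z) = -(48*R + z*z)/7 = -(48*R + z²)/7 = -(z² + 48*R)/7 = -48*R/7 - z²/7)
(37674 + 40245)*(13674 + f(F(-14, -5), 31)) = (37674 + 40245)*(13674 + (-48*(-5 + (-14)²)/7 - ⅐*31²)) = 77919*(13674 + (-48*(-5 + 196)/7 - ⅐*961)) = 77919*(13674 + (-48/7*191 - 961/7)) = 77919*(13674 + (-9168/7 - 961/7)) = 77919*(13674 - 1447) = 77919*12227 = 952715613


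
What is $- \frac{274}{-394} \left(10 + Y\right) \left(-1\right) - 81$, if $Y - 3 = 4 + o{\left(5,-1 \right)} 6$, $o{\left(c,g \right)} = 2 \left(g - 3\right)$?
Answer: $- \frac{11710}{197} \approx -59.442$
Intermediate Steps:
$o{\left(c,g \right)} = -6 + 2 g$ ($o{\left(c,g \right)} = 2 \left(-3 + g\right) = -6 + 2 g$)
$Y = -41$ ($Y = 3 + \left(4 + \left(-6 + 2 \left(-1\right)\right) 6\right) = 3 + \left(4 + \left(-6 - 2\right) 6\right) = 3 + \left(4 - 48\right) = 3 - 44 = -41$)
$- \frac{274}{-394} \left(10 + Y\right) \left(-1\right) - 81 = - \frac{274}{-394} \left(10 - 41\right) \left(-1\right) - 81 = \left(-274\right) \left(- \frac{1}{394}\right) \left(\left(-31\right) \left(-1\right)\right) - 81 = \frac{137}{197} \cdot 31 - 81 = \frac{4247}{197} - 81 = - \frac{11710}{197}$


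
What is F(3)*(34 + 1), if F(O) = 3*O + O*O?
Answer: 630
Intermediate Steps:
F(O) = O**2 + 3*O (F(O) = 3*O + O**2 = O**2 + 3*O)
F(3)*(34 + 1) = (3*(3 + 3))*(34 + 1) = (3*6)*35 = 18*35 = 630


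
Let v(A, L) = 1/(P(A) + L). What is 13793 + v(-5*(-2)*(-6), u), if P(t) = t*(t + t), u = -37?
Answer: 98799260/7163 ≈ 13793.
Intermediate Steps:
P(t) = 2*t² (P(t) = t*(2*t) = 2*t²)
v(A, L) = 1/(L + 2*A²) (v(A, L) = 1/(2*A² + L) = 1/(L + 2*A²))
13793 + v(-5*(-2)*(-6), u) = 13793 + 1/(-37 + 2*(-5*(-2)*(-6))²) = 13793 + 1/(-37 + 2*(10*(-6))²) = 13793 + 1/(-37 + 2*(-60)²) = 13793 + 1/(-37 + 2*3600) = 13793 + 1/(-37 + 7200) = 13793 + 1/7163 = 98799260/7163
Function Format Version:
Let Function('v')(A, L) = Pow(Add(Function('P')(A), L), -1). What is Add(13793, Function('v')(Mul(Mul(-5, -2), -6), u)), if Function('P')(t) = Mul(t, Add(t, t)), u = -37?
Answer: Rational(98799260, 7163) ≈ 13793.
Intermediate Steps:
Function('P')(t) = Mul(2, Pow(t, 2)) (Function('P')(t) = Mul(t, Mul(2, t)) = Mul(2, Pow(t, 2)))
Function('v')(A, L) = Pow(Add(L, Mul(2, Pow(A, 2))), -1) (Function('v')(A, L) = Pow(Add(Mul(2, Pow(A, 2)), L), -1) = Pow(Add(L, Mul(2, Pow(A, 2))), -1))
Add(13793, Function('v')(Mul(Mul(-5, -2), -6), u)) = Add(13793, Pow(Add(-37, Mul(2, Pow(Mul(Mul(-5, -2), -6), 2))), -1)) = Add(13793, Pow(Add(-37, Mul(2, Pow(Mul(10, -6), 2))), -1)) = Add(13793, Pow(Add(-37, Mul(2, Pow(-60, 2))), -1)) = Add(13793, Pow(Add(-37, Mul(2, 3600)), -1)) = Add(13793, Pow(Add(-37, 7200), -1)) = Add(13793, Pow(7163, -1)) = Add(13793, Rational(1, 7163)) = Rational(98799260, 7163)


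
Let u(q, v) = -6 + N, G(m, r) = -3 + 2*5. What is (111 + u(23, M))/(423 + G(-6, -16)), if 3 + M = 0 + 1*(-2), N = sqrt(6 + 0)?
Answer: 21/86 + sqrt(6)/430 ≈ 0.24988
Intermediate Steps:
N = sqrt(6) ≈ 2.4495
M = -5 (M = -3 + (0 + 1*(-2)) = -3 + (0 - 2) = -3 - 2 = -5)
G(m, r) = 7 (G(m, r) = -3 + 10 = 7)
u(q, v) = -6 + sqrt(6)
(111 + u(23, M))/(423 + G(-6, -16)) = (111 + (-6 + sqrt(6)))/(423 + 7) = (105 + sqrt(6))/430 = (105 + sqrt(6))*(1/430) = 21/86 + sqrt(6)/430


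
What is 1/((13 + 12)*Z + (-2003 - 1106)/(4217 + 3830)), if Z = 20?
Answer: 8047/4020391 ≈ 0.0020015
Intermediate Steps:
1/((13 + 12)*Z + (-2003 - 1106)/(4217 + 3830)) = 1/((13 + 12)*20 + (-2003 - 1106)/(4217 + 3830)) = 1/(25*20 - 3109/8047) = 1/(500 - 3109*1/8047) = 1/(500 - 3109/8047) = 1/(4020391/8047) = 8047/4020391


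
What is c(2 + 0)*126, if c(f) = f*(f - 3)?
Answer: -252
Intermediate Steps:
c(f) = f*(-3 + f)
c(2 + 0)*126 = ((2 + 0)*(-3 + (2 + 0)))*126 = (2*(-3 + 2))*126 = (2*(-1))*126 = -2*126 = -252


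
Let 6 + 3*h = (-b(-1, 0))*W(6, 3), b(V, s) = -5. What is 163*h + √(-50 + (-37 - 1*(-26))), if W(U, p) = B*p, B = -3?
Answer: -2771 + I*√61 ≈ -2771.0 + 7.8102*I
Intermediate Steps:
W(U, p) = -3*p
h = -17 (h = -2 + ((-1*(-5))*(-3*3))/3 = -2 + (5*(-9))/3 = -2 + (⅓)*(-45) = -2 - 15 = -17)
163*h + √(-50 + (-37 - 1*(-26))) = 163*(-17) + √(-50 + (-37 - 1*(-26))) = -2771 + √(-50 + (-37 + 26)) = -2771 + √(-50 - 11) = -2771 + √(-61) = -2771 + I*√61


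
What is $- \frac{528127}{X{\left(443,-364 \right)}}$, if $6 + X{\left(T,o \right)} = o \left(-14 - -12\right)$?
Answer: $- \frac{528127}{722} \approx -731.48$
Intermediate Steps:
$X{\left(T,o \right)} = -6 - 2 o$ ($X{\left(T,o \right)} = -6 + o \left(-14 - -12\right) = -6 + o \left(-14 + 12\right) = -6 + o \left(-2\right) = -6 - 2 o$)
$- \frac{528127}{X{\left(443,-364 \right)}} = - \frac{528127}{-6 - -728} = - \frac{528127}{-6 + 728} = - \frac{528127}{722}$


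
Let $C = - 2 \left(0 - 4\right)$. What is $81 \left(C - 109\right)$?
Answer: $-8181$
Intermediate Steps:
$C = 8$ ($C = \left(-2\right) \left(-4\right) = 8$)
$81 \left(C - 109\right) = 81 \left(8 - 109\right) = 81 \left(-101\right) = -8181$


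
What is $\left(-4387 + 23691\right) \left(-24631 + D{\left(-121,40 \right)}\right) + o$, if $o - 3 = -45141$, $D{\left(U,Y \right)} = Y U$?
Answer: $-568953322$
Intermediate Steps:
$D{\left(U,Y \right)} = U Y$
$o = -45138$ ($o = 3 - 45141 = -45138$)
$\left(-4387 + 23691\right) \left(-24631 + D{\left(-121,40 \right)}\right) + o = \left(-4387 + 23691\right) \left(-24631 - 4840\right) - 45138 = 19304 \left(-24631 - 4840\right) - 45138 = 19304 \left(-29471\right) - 45138 = -568908184 - 45138 = -568953322$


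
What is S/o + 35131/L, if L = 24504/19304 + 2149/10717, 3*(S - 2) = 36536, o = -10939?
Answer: 4258941430651933/178204317348 ≈ 23899.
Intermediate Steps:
S = 36542/3 (S = 2 + (⅓)*36536 = 2 + 36536/3 = 36542/3 ≈ 12181.)
L = 5430244/3694303 (L = 24504*(1/19304) + 2149*(1/10717) = 3063/2413 + 307/1531 = 5430244/3694303 ≈ 1.4699)
S/o + 35131/L = (36542/3)/(-10939) + 35131/(5430244/3694303) = (36542/3)*(-1/10939) + 35131*(3694303/5430244) = -36542/32817 + 129784558693/5430244 = 4258941430651933/178204317348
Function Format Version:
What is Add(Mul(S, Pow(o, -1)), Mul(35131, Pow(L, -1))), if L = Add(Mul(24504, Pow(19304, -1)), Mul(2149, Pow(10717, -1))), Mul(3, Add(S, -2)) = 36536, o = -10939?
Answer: Rational(4258941430651933, 178204317348) ≈ 23899.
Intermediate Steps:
S = Rational(36542, 3) (S = Add(2, Mul(Rational(1, 3), 36536)) = Add(2, Rational(36536, 3)) = Rational(36542, 3) ≈ 12181.)
L = Rational(5430244, 3694303) (L = Add(Mul(24504, Rational(1, 19304)), Mul(2149, Rational(1, 10717))) = Add(Rational(3063, 2413), Rational(307, 1531)) = Rational(5430244, 3694303) ≈ 1.4699)
Add(Mul(S, Pow(o, -1)), Mul(35131, Pow(L, -1))) = Add(Mul(Rational(36542, 3), Pow(-10939, -1)), Mul(35131, Pow(Rational(5430244, 3694303), -1))) = Add(Mul(Rational(36542, 3), Rational(-1, 10939)), Mul(35131, Rational(3694303, 5430244))) = Add(Rational(-36542, 32817), Rational(129784558693, 5430244)) = Rational(4258941430651933, 178204317348)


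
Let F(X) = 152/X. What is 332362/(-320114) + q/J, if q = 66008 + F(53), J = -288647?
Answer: -3102256875503/2448598562587 ≈ -1.2670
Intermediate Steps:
q = 3498576/53 (q = 66008 + 152/53 = 3498576/53 ≈ 66011.)
332362/(-320114) + q/J = 332362/(-320114) + (3498576/53)/(-288647) = 332362*(-1/320114) + (3498576/53)*(-1/288647) = -166181/160057 - 3498576/15298291 = -3102256875503/2448598562587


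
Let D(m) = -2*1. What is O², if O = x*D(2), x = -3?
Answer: 36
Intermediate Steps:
D(m) = -2
O = 6 (O = -3*(-2) = 6)
O² = 6² = 36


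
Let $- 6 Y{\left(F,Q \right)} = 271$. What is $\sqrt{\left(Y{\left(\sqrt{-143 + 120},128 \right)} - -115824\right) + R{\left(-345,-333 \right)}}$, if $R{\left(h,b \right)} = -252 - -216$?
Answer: $\frac{\sqrt{4166742}}{6} \approx 340.21$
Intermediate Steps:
$Y{\left(F,Q \right)} = - \frac{271}{6}$ ($Y{\left(F,Q \right)} = \left(- \frac{1}{6}\right) 271 = - \frac{271}{6}$)
$R{\left(h,b \right)} = -36$ ($R{\left(h,b \right)} = -252 + 216 = -36$)
$\sqrt{\left(Y{\left(\sqrt{-143 + 120},128 \right)} - -115824\right) + R{\left(-345,-333 \right)}} = \sqrt{\left(- \frac{271}{6} - -115824\right) - 36} = \sqrt{\left(- \frac{271}{6} + 115824\right) - 36} = \sqrt{\frac{694673}{6} - 36} = \sqrt{\frac{694457}{6}} = \frac{\sqrt{4166742}}{6}$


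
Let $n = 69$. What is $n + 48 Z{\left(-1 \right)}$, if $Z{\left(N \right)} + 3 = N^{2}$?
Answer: $-27$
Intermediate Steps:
$Z{\left(N \right)} = -3 + N^{2}$
$n + 48 Z{\left(-1 \right)} = 69 + 48 \left(-3 + \left(-1\right)^{2}\right) = 69 + 48 \left(-3 + 1\right) = 69 + 48 \left(-2\right) = 69 - 96 = -27$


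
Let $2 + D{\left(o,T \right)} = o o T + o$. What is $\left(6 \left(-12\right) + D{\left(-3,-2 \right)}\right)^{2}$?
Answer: $9025$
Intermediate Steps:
$D{\left(o,T \right)} = -2 + o + T o^{2}$ ($D{\left(o,T \right)} = -2 + \left(o o T + o\right) = -2 + \left(o^{2} T + o\right) = -2 + \left(T o^{2} + o\right) = -2 + \left(o + T o^{2}\right) = -2 + o + T o^{2}$)
$\left(6 \left(-12\right) + D{\left(-3,-2 \right)}\right)^{2} = \left(6 \left(-12\right) - \left(5 + 18\right)\right)^{2} = \left(-72 - 23\right)^{2} = \left(-95\right)^{2} = 9025$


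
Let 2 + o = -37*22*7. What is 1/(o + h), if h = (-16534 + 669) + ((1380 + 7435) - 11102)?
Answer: -1/23852 ≈ -4.1925e-5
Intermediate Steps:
o = -5700 (o = -2 - 37*22*7 = -2 - 814*7 = -2 - 5698 = -5700)
h = -18152 (h = -15865 + (8815 - 11102) = -15865 - 2287 = -18152)
1/(o + h) = 1/(-5700 - 18152) = 1/(-23852) = -1/23852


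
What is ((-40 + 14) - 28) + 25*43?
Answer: 1021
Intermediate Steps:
((-40 + 14) - 28) + 25*43 = (-26 - 28) + 1075 = -54 + 1075 = 1021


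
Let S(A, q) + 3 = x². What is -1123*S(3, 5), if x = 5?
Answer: -24706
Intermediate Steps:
S(A, q) = 22 (S(A, q) = -3 + 5² = -3 + 25 = 22)
-1123*S(3, 5) = -1123*22 = -24706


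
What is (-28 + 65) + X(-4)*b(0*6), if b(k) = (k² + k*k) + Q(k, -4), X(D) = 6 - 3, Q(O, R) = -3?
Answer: 28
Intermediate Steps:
X(D) = 3
b(k) = -3 + 2*k² (b(k) = (k² + k*k) - 3 = (k² + k²) - 3 = 2*k² - 3 = -3 + 2*k²)
(-28 + 65) + X(-4)*b(0*6) = (-28 + 65) + 3*(-3 + 2*(0*6)²) = 37 + 3*(-3 + 2*0²) = 37 + 3*(-3 + 2*0) = 37 + 3*(-3 + 0) = 37 + 3*(-3) = 37 - 9 = 28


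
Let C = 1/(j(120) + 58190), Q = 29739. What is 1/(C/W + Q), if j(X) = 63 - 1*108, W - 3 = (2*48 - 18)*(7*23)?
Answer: 730359345/21720156560956 ≈ 3.3626e-5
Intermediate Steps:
W = 12561 (W = 3 + (2*48 - 18)*(7*23) = 3 + (96 - 18)*161 = 3 + 78*161 = 3 + 12558 = 12561)
j(X) = -45 (j(X) = 63 - 108 = -45)
C = 1/58145 (C = 1/(-45 + 58190) = 1/58145 ≈ 1.7198e-5)
1/(C/W + Q) = 1/((1/58145)/12561 + 29739) = 1/((1/58145)*(1/12561) + 29739) = 1/(1/730359345 + 29739) = 1/(21720156560956/730359345) = 730359345/21720156560956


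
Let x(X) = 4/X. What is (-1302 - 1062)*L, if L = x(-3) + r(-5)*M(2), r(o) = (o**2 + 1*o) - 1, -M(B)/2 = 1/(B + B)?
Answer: 25610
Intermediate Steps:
M(B) = -1/B (M(B) = -2/(B + B) = -2*1/(2*B) = -1/B)
r(o) = -1 + o + o**2 (r(o) = (o**2 + o) - 1 = (o + o**2) - 1 = -1 + o + o**2)
L = -65/6 (L = 4/(-3) + (-1 - 5 + (-5)**2)*(-1/2) = 4*(-1/3) + (-1 - 5 + 25)*(-1*1/2) = -4/3 + 19*(-1/2) = -4/3 - 19/2 = -65/6 ≈ -10.833)
(-1302 - 1062)*L = (-1302 - 1062)*(-65/6) = -2364*(-65/6) = 25610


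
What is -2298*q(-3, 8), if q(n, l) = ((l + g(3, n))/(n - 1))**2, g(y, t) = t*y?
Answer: -1149/8 ≈ -143.63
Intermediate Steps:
q(n, l) = (l + 3*n)**2/(-1 + n)**2 (q(n, l) = ((l + n*3)/(n - 1))**2 = ((l + 3*n)/(-1 + n))**2 = (l + 3*n)**2/(-1 + n)**2)
-2298*q(-3, 8) = -2298*(8 + 3*(-3))**2/(-1 - 3)**2 = -2298*(8 - 9)**2/(-4)**2 = -1149*(-1)**2/8 = -1149/8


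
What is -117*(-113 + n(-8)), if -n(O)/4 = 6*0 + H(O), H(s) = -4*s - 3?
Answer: 26793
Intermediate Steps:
H(s) = -3 - 4*s
n(O) = 12 + 16*O (n(O) = -4*(6*0 + (-3 - 4*O)) = -4*(0 + (-3 - 4*O)) = -4*(-3 - 4*O) = 12 + 16*O)
-117*(-113 + n(-8)) = -117*(-113 + (12 + 16*(-8))) = -117*(-113 + (12 - 128)) = -117*(-113 - 116) = -117*(-229) = 26793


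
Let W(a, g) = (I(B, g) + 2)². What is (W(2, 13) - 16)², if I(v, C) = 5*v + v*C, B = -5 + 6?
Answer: 147456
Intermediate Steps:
B = 1
I(v, C) = 5*v + C*v
W(a, g) = (7 + g)² (W(a, g) = (1*(5 + g) + 2)² = ((5 + g) + 2)² = (7 + g)²)
(W(2, 13) - 16)² = ((7 + 13)² - 16)² = (20² - 16)² = (400 - 16)² = 384² = 147456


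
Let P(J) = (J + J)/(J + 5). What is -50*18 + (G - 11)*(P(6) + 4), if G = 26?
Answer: -9060/11 ≈ -823.64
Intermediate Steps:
P(J) = 2*J/(5 + J) (P(J) = (2*J)/(5 + J) = 2*J/(5 + J))
-50*18 + (G - 11)*(P(6) + 4) = -50*18 + (26 - 11)*(2*6/(5 + 6) + 4) = -900 + 15*(2*6/11 + 4) = -900 + 15*(2*6*(1/11) + 4) = -900 + 15*(12/11 + 4) = -900 + 15*(56/11) = -900 + 840/11 = -9060/11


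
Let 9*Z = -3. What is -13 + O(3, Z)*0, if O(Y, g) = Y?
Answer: -13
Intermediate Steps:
Z = -1/3 (Z = (1/9)*(-3) = -1/3 ≈ -0.33333)
-13 + O(3, Z)*0 = -13 + 3*0 = -13 + 0 = -13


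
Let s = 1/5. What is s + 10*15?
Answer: 751/5 ≈ 150.20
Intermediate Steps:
s = 1/5 ≈ 0.20000
s + 10*15 = 1/5 + 10*15 = 1/5 + 150 = 751/5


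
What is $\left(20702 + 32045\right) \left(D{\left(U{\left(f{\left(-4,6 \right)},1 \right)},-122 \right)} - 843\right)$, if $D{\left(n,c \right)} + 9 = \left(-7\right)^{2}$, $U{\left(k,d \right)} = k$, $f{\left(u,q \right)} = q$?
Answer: $-42355841$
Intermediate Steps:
$D{\left(n,c \right)} = 40$ ($D{\left(n,c \right)} = -9 + \left(-7\right)^{2} = -9 + 49 = 40$)
$\left(20702 + 32045\right) \left(D{\left(U{\left(f{\left(-4,6 \right)},1 \right)},-122 \right)} - 843\right) = \left(20702 + 32045\right) \left(40 - 843\right) = 52747 \left(-803\right) = -42355841$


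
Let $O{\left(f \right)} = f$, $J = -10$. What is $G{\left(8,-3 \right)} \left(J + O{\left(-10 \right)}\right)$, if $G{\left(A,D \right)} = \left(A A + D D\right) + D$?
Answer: $-1400$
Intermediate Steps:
$G{\left(A,D \right)} = D + A^{2} + D^{2}$ ($G{\left(A,D \right)} = \left(A^{2} + D^{2}\right) + D = D + A^{2} + D^{2}$)
$G{\left(8,-3 \right)} \left(J + O{\left(-10 \right)}\right) = \left(-3 + 8^{2} + \left(-3\right)^{2}\right) \left(-10 - 10\right) = \left(-3 + 64 + 9\right) \left(-20\right) = 70 \left(-20\right) = -1400$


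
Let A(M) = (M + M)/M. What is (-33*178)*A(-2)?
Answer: -11748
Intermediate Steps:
A(M) = 2 (A(M) = (2*M)/M = 2)
(-33*178)*A(-2) = -33*178*2 = -5874*2 = -11748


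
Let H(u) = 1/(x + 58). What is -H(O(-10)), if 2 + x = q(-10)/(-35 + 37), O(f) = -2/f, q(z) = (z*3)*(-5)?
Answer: -1/131 ≈ -0.0076336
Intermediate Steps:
q(z) = -15*z (q(z) = (3*z)*(-5) = -15*z)
x = 73 (x = -2 + (-15*(-10))/(-35 + 37) = -2 + 150/2 = -2 + 150*(1/2) = -2 + 75 = 73)
H(u) = 1/131 (H(u) = 1/(73 + 58) = 1/131)
-H(O(-10)) = -1*1/131 = -1/131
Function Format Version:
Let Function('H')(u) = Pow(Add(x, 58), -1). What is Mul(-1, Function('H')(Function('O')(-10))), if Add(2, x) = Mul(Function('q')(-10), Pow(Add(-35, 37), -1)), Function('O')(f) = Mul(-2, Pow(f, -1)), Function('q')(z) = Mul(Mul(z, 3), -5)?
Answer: Rational(-1, 131) ≈ -0.0076336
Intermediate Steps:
Function('q')(z) = Mul(-15, z) (Function('q')(z) = Mul(Mul(3, z), -5) = Mul(-15, z))
x = 73 (x = Add(-2, Mul(Mul(-15, -10), Pow(Add(-35, 37), -1))) = Add(-2, Mul(150, Pow(2, -1))) = Add(-2, Mul(150, Rational(1, 2))) = Add(-2, 75) = 73)
Function('H')(u) = Rational(1, 131) (Function('H')(u) = Pow(Add(73, 58), -1) = Pow(131, -1) = Rational(1, 131))
Mul(-1, Function('H')(Function('O')(-10))) = Mul(-1, Rational(1, 131)) = Rational(-1, 131)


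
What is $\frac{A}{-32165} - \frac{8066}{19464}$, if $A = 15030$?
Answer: $- \frac{55198681}{62605956} \approx -0.88168$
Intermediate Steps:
$\frac{A}{-32165} - \frac{8066}{19464} = \frac{15030}{-32165} - \frac{8066}{19464} = 15030 \left(- \frac{1}{32165}\right) - \frac{4033}{9732} = - \frac{3006}{6433} - \frac{4033}{9732} = - \frac{55198681}{62605956}$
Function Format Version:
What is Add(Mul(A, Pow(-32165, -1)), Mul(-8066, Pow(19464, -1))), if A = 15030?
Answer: Rational(-55198681, 62605956) ≈ -0.88168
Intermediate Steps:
Add(Mul(A, Pow(-32165, -1)), Mul(-8066, Pow(19464, -1))) = Add(Mul(15030, Pow(-32165, -1)), Mul(-8066, Pow(19464, -1))) = Add(Mul(15030, Rational(-1, 32165)), Mul(-8066, Rational(1, 19464))) = Add(Rational(-3006, 6433), Rational(-4033, 9732)) = Rational(-55198681, 62605956)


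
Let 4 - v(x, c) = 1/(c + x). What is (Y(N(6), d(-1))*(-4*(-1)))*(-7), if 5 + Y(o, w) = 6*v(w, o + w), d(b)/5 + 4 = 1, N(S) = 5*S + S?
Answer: -504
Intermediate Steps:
N(S) = 6*S
d(b) = -15 (d(b) = -20 + 5*1 = -20 + 5 = -15)
v(x, c) = 4 - 1/(c + x)
Y(o, w) = -5 + 6*(-1 + 4*o + 8*w)/(o + 2*w) (Y(o, w) = -5 + 6*((-1 + 4*(o + w) + 4*w)/((o + w) + w)) = -5 + 6*((-1 + (4*o + 4*w) + 4*w)/(o + 2*w)) = -5 + 6*((-1 + 4*o + 8*w)/(o + 2*w)) = -5 + 6*(-1 + 4*o + 8*w)/(o + 2*w))
(Y(N(6), d(-1))*(-4*(-1)))*(-7) = (((-6 + 19*(6*6) + 38*(-15))/(6*6 + 2*(-15)))*(-4*(-1)))*(-7) = (((-6 + 19*36 - 570)/(36 - 30))*4)*(-7) = (((-6 + 684 - 570)/6)*4)*(-7) = (((⅙)*108)*4)*(-7) = (18*4)*(-7) = 72*(-7) = -504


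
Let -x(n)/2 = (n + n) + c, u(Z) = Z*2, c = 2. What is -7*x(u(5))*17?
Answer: 5236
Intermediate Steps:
u(Z) = 2*Z
x(n) = -4 - 4*n (x(n) = -2*((n + n) + 2) = -2*(2*n + 2) = -2*(2 + 2*n) = -4 - 4*n)
-7*x(u(5))*17 = -7*(-4 - 8*5)*17 = -7*(-4 - 4*10)*17 = -7*(-4 - 40)*17 = -7*(-44)*17 = 308*17 = 5236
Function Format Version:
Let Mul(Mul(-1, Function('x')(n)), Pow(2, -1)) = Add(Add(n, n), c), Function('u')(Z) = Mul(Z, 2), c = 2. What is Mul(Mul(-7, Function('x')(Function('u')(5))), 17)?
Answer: 5236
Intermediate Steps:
Function('u')(Z) = Mul(2, Z)
Function('x')(n) = Add(-4, Mul(-4, n)) (Function('x')(n) = Mul(-2, Add(Add(n, n), 2)) = Mul(-2, Add(Mul(2, n), 2)) = Mul(-2, Add(2, Mul(2, n))) = Add(-4, Mul(-4, n)))
Mul(Mul(-7, Function('x')(Function('u')(5))), 17) = Mul(Mul(-7, Add(-4, Mul(-4, Mul(2, 5)))), 17) = Mul(Mul(-7, Add(-4, Mul(-4, 10))), 17) = Mul(Mul(-7, Add(-4, -40)), 17) = Mul(Mul(-7, -44), 17) = Mul(308, 17) = 5236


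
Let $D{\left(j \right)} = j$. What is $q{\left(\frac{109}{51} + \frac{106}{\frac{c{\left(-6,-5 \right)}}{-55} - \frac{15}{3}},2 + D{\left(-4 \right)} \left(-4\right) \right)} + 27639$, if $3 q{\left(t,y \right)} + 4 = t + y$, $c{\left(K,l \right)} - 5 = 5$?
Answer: $\frac{8926932}{323} \approx 27638.0$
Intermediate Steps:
$c{\left(K,l \right)} = 10$ ($c{\left(K,l \right)} = 5 + 5 = 10$)
$q{\left(t,y \right)} = - \frac{4}{3} + \frac{t}{3} + \frac{y}{3}$ ($q{\left(t,y \right)} = - \frac{4}{3} + \frac{t + y}{3} = - \frac{4}{3} + \left(\frac{t}{3} + \frac{y}{3}\right) = - \frac{4}{3} + \frac{t}{3} + \frac{y}{3}$)
$q{\left(\frac{109}{51} + \frac{106}{\frac{c{\left(-6,-5 \right)}}{-55} - \frac{15}{3}},2 + D{\left(-4 \right)} \left(-4\right) \right)} + 27639 = \left(- \frac{4}{3} + \frac{\frac{109}{51} + \frac{106}{\frac{10}{-55} - \frac{15}{3}}}{3} + \frac{2 - -16}{3}\right) + 27639 = \left(- \frac{4}{3} + \frac{109 \cdot \frac{1}{51} + \frac{106}{10 \left(- \frac{1}{55}\right) - 5}}{3} + \frac{2 + 16}{3}\right) + 27639 = \left(- \frac{4}{3} + \frac{\frac{109}{51} + \frac{106}{- \frac{2}{11} - 5}}{3} + \frac{1}{3} \cdot 18\right) + 27639 = \left(- \frac{4}{3} + \frac{\frac{109}{51} + \frac{106}{- \frac{57}{11}}}{3} + 6\right) + 27639 = \left(- \frac{4}{3} + \frac{\frac{109}{51} + 106 \left(- \frac{11}{57}\right)}{3} + 6\right) + 27639 = \left(- \frac{4}{3} + \frac{\frac{109}{51} - \frac{1166}{57}}{3} + 6\right) + 27639 = \left(- \frac{4}{3} + \frac{1}{3} \left(- \frac{5917}{323}\right) + 6\right) + 27639 = \left(- \frac{4}{3} - \frac{5917}{969} + 6\right) + 27639 = - \frac{465}{323} + 27639 = \frac{8926932}{323}$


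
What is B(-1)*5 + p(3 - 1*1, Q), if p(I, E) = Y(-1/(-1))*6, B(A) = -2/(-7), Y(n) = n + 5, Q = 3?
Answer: 262/7 ≈ 37.429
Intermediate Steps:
Y(n) = 5 + n
B(A) = 2/7 (B(A) = -2*(-⅐) = 2/7)
p(I, E) = 36 (p(I, E) = (5 - 1/(-1))*6 = (5 - 1*(-1))*6 = (5 + 1)*6 = 6*6 = 36)
B(-1)*5 + p(3 - 1*1, Q) = (2/7)*5 + 36 = 10/7 + 36 = 262/7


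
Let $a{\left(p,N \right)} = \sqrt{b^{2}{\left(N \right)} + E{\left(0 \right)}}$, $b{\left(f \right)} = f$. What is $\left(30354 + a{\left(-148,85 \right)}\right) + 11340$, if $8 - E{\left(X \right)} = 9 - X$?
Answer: $41694 + 2 \sqrt{1806} \approx 41779.0$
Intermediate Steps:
$E{\left(X \right)} = -1 + X$ ($E{\left(X \right)} = 8 - \left(9 - X\right) = 8 + \left(-9 + X\right) = -1 + X$)
$a{\left(p,N \right)} = \sqrt{-1 + N^{2}}$ ($a{\left(p,N \right)} = \sqrt{N^{2} + \left(-1 + 0\right)} = \sqrt{N^{2} - 1} = \sqrt{-1 + N^{2}}$)
$\left(30354 + a{\left(-148,85 \right)}\right) + 11340 = \left(30354 + \sqrt{-1 + 85^{2}}\right) + 11340 = \left(30354 + \sqrt{-1 + 7225}\right) + 11340 = \left(30354 + \sqrt{7224}\right) + 11340 = \left(30354 + 2 \sqrt{1806}\right) + 11340 = 41694 + 2 \sqrt{1806}$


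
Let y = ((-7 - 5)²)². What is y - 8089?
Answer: 12647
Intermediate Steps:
y = 20736 (y = ((-12)²)² = 144² = 20736)
y - 8089 = 20736 - 8089 = 12647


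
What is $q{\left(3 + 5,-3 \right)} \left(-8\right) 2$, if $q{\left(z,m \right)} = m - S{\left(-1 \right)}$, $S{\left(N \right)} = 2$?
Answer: $80$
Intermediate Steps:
$q{\left(z,m \right)} = -2 + m$ ($q{\left(z,m \right)} = m - 2 = -2 + m$)
$q{\left(3 + 5,-3 \right)} \left(-8\right) 2 = \left(-2 - 3\right) \left(-8\right) 2 = \left(-5\right) \left(-8\right) 2 = 40 \cdot 2 = 80$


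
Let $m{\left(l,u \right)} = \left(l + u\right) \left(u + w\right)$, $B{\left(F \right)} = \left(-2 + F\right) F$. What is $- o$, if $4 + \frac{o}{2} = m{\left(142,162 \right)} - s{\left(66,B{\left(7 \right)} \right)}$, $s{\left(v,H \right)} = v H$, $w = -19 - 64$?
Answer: $-43404$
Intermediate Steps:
$w = -83$ ($w = -19 - 64 = -83$)
$B{\left(F \right)} = F \left(-2 + F\right)$
$m{\left(l,u \right)} = \left(-83 + u\right) \left(l + u\right)$ ($m{\left(l,u \right)} = \left(l + u\right) \left(u - 83\right) = \left(l + u\right) \left(-83 + u\right) = \left(-83 + u\right) \left(l + u\right)$)
$s{\left(v,H \right)} = H v$
$o = 43404$ ($o = -8 + 2 \left(\left(162^{2} - 11786 - 13446 + 142 \cdot 162\right) - 7 \left(-2 + 7\right) 66\right) = -8 + 2 \left(\left(26244 - 11786 - 13446 + 23004\right) - 7 \cdot 5 \cdot 66\right) = -8 + 2 \left(24016 - 35 \cdot 66\right) = -8 + 2 \left(24016 - 2310\right) = -8 + 2 \cdot 21706 = -8 + 43412 = 43404$)
$- o = \left(-1\right) 43404 = -43404$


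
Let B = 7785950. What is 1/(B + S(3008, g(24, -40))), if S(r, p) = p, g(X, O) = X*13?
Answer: 1/7786262 ≈ 1.2843e-7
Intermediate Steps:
g(X, O) = 13*X
1/(B + S(3008, g(24, -40))) = 1/(7785950 + 13*24) = 1/(7785950 + 312) = 1/7786262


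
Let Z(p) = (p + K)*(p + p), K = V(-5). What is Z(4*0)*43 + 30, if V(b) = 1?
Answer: 30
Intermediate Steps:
K = 1
Z(p) = 2*p*(1 + p) (Z(p) = (p + 1)*(p + p) = (1 + p)*(2*p) = 2*p*(1 + p))
Z(4*0)*43 + 30 = (2*(4*0)*(1 + 4*0))*43 + 30 = (2*0*(1 + 0))*43 + 30 = (2*0*1)*43 + 30 = 0*43 + 30 = 0 + 30 = 30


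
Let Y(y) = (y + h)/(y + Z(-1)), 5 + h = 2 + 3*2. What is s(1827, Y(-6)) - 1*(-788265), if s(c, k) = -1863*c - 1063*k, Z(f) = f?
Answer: -18311241/7 ≈ -2.6159e+6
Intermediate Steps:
h = 3 (h = -5 + (2 + 3*2) = -5 + (2 + 6) = -5 + 8 = 3)
Y(y) = (3 + y)/(-1 + y) (Y(y) = (y + 3)/(y - 1) = (3 + y)/(-1 + y))
s(1827, Y(-6)) - 1*(-788265) = (-1863*1827 - 1063*(3 - 6)/(-1 - 6)) - 1*(-788265) = (-3403701 - 1063*(-3)/(-7)) + 788265 = (-3403701 - (-1063)*(-3)/7) + 788265 = (-3403701 - 1063*3/7) + 788265 = (-3403701 - 3189/7) + 788265 = -23829096/7 + 788265 = -18311241/7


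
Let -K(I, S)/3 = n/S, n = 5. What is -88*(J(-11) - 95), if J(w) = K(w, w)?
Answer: 8240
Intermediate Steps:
K(I, S) = -15/S
J(w) = -15/w
-88*(J(-11) - 95) = -88*(-15/(-11) - 95) = -88*(-15*(-1/11) - 95) = -88*(15/11 - 95) = -88*(-1030/11) = 8240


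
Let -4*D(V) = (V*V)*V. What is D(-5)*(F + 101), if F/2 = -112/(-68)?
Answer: 221625/68 ≈ 3259.2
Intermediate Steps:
F = 56/17 (F = 2*(-112/(-68)) = 2*(-112*(-1/68)) = 2*(28/17) = 56/17 ≈ 3.2941)
D(V) = -V³/4 (D(V) = -V*V*V/4 = -V²*V/4 = -V³/4)
D(-5)*(F + 101) = (-¼*(-5)³)*(56/17 + 101) = -¼*(-125)*(1773/17) = (125/4)*(1773/17) = 221625/68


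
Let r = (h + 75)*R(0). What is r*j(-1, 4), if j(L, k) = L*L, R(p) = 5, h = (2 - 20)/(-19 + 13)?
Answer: 390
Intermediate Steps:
h = 3 (h = -18/(-6) = -18*(-⅙) = 3)
j(L, k) = L²
r = 390 (r = (3 + 75)*5 = 78*5 = 390)
r*j(-1, 4) = 390*(-1)² = 390*1 = 390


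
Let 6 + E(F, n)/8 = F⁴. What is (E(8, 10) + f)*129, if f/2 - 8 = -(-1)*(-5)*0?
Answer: 4222944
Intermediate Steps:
E(F, n) = -48 + 8*F⁴
f = 16 (f = 16 + 2*(-(-1)*(-5)*0) = 16 + 2*(-1*5*0) = 16 + 2*(-5*0) = 16 + 2*0 = 16 + 0 = 16)
(E(8, 10) + f)*129 = ((-48 + 8*8⁴) + 16)*129 = ((-48 + 8*4096) + 16)*129 = ((-48 + 32768) + 16)*129 = (32720 + 16)*129 = 32736*129 = 4222944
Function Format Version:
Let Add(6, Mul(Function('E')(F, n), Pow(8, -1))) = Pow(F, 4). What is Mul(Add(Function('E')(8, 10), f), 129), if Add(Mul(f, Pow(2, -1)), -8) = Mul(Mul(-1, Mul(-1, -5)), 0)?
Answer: 4222944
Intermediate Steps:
Function('E')(F, n) = Add(-48, Mul(8, Pow(F, 4)))
f = 16 (f = Add(16, Mul(2, Mul(Mul(-1, Mul(-1, -5)), 0))) = Add(16, Mul(2, Mul(Mul(-1, 5), 0))) = Add(16, Mul(2, Mul(-5, 0))) = Add(16, Mul(2, 0)) = Add(16, 0) = 16)
Mul(Add(Function('E')(8, 10), f), 129) = Mul(Add(Add(-48, Mul(8, Pow(8, 4))), 16), 129) = Mul(Add(Add(-48, Mul(8, 4096)), 16), 129) = Mul(Add(Add(-48, 32768), 16), 129) = Mul(Add(32720, 16), 129) = Mul(32736, 129) = 4222944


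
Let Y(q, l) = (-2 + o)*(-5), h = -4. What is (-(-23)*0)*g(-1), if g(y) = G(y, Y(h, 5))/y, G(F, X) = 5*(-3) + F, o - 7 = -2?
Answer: 0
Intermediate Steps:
o = 5 (o = 7 - 2 = 5)
Y(q, l) = -15 (Y(q, l) = (-2 + 5)*(-5) = 3*(-5) = -15)
G(F, X) = -15 + F
g(y) = (-15 + y)/y
(-(-23)*0)*g(-1) = (-(-23)*0)*((-15 - 1)/(-1)) = (-23*0)*(-1*(-16)) = 0*16 = 0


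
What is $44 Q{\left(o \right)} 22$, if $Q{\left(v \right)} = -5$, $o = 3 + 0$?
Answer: $-4840$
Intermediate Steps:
$o = 3$
$44 Q{\left(o \right)} 22 = 44 \left(-5\right) 22 = \left(-220\right) 22 = -4840$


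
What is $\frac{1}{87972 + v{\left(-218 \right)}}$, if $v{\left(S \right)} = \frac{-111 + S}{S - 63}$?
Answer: $\frac{281}{24720461} \approx 1.1367 \cdot 10^{-5}$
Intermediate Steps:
$v{\left(S \right)} = \frac{-111 + S}{-63 + S}$
$\frac{1}{87972 + v{\left(-218 \right)}} = \frac{1}{87972 + \frac{-111 - 218}{-63 - 218}} = \frac{1}{87972 + \frac{1}{-281} \left(-329\right)} = \frac{1}{87972 - - \frac{329}{281}} = \frac{1}{87972 + \frac{329}{281}} = \frac{1}{\frac{24720461}{281}} = \frac{281}{24720461}$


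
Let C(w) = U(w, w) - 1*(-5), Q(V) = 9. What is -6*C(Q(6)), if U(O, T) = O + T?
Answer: -138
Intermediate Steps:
C(w) = 5 + 2*w (C(w) = (w + w) - 1*(-5) = 2*w + 5 = 5 + 2*w)
-6*C(Q(6)) = -6*(5 + 2*9) = -6*(5 + 18) = -6*23 = -138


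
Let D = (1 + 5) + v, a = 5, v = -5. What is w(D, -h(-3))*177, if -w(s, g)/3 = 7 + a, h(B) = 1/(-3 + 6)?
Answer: -6372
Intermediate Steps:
h(B) = 1/3
D = 1 (D = (1 + 5) - 5 = 6 - 5 = 1)
w(s, g) = -36 (w(s, g) = -3*(7 + 5) = -3*12 = -36)
w(D, -h(-3))*177 = -36*177 = -6372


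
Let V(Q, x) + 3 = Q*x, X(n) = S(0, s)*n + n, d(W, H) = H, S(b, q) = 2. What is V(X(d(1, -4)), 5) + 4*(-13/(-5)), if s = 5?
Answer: -263/5 ≈ -52.600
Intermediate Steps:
X(n) = 3*n (X(n) = 2*n + n = 3*n)
V(Q, x) = -3 + Q*x
V(X(d(1, -4)), 5) + 4*(-13/(-5)) = (-3 + (3*(-4))*5) + 4*(-13/(-5)) = (-3 - 12*5) + 4*(-13*(-1/5)) = (-3 - 60) + 4*(13/5) = -63 + 52/5 = -263/5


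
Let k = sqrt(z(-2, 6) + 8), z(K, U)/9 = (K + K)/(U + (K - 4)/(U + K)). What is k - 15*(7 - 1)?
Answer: -90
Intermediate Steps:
z(K, U) = 18*K/(U + (-4 + K)/(K + U)) (z(K, U) = 9*((K + K)/(U + (K - 4)/(U + K))) = 9*((2*K)/(U + (-4 + K)/(K + U))) = 9*(2*K/(U + (-4 + K)/(K + U))) = 18*K/(U + (-4 + K)/(K + U)))
k = 0 (k = sqrt(18*(-2)*(-2 + 6)/(-4 - 2 + 6**2 - 2*6) + 8) = sqrt(18*(-2)*4/(-4 - 2 + 36 - 12) + 8) = sqrt(18*(-2)*4/18 + 8) = sqrt(18*(-2)*(1/18)*4 + 8) = sqrt(-8 + 8) = sqrt(0) = 0)
k - 15*(7 - 1) = 0 - 15*(7 - 1) = 0 - 15*6 = 0 - 90 = -90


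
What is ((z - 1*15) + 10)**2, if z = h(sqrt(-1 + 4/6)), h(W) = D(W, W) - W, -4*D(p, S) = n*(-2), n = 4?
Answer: (9 + I*sqrt(3))**2/9 ≈ 8.6667 + 3.4641*I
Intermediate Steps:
D(p, S) = 2 (D(p, S) = -(-2) = -1/4*(-8) = 2)
h(W) = 2 - W
z = 2 - I*sqrt(3)/3 (z = 2 - sqrt(-1 + 4/6) = 2 - sqrt(-1 + 4*(1/6)) = 2 - sqrt(-1 + 2/3) = 2 - sqrt(-1/3) = 2 - I*sqrt(3)/3 ≈ 2.0 - 0.57735*I)
((z - 1*15) + 10)**2 = (((2 - I*sqrt(3)/3) - 1*15) + 10)**2 = (((2 - I*sqrt(3)/3) - 15) + 10)**2 = ((-13 - I*sqrt(3)/3) + 10)**2 = (-3 - I*sqrt(3)/3)**2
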